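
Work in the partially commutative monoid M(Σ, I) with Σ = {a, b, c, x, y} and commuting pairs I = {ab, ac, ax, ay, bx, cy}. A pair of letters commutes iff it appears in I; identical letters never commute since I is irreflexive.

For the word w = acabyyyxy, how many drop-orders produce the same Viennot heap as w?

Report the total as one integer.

36

0(a) covers ∅
1(c) covers ∅
2(a) covers 0:a
3(b) covers 1:c
4(y) covers 3:b
5(y) covers 4:y
6(y) covers 5:y
7(x) covers 6:y
8(y) covers 7:x
floor of heap: 0:a, 1:c
completions by unplaced set U, small U first (add the entries for U minus each lowest piece of U):
  |U|=1: {2}:1  {8}:1
  |U|=2: {0,2}:1  {2,8}:2  {7,8}:1
  |U|=3: {0,2,8}:3  {2,7,8}:3  {6,7,8}:1
  |U|=4: {0,2,7,8}:6  {2,6,7,8}:4  {5,6,7,8}:1
  |U|=5: {0,2,6,7,8}:10  {2,5,6,7,8}:5  {4,5,6,7,8}:1
  |U|=6: {0,2,5,6,7,8}:15  {2,4,5,6,7,8}:6  {3,4,5,6,7,8}:1
  |U|=7: {0,2,4,5,6,7,8}:21  {1,3,4,5,6,7,8}:1  {2,3,4,5,6,7,8}:7
  start at 0(a): 8
  start at 1(c): 28
sum over floor = 36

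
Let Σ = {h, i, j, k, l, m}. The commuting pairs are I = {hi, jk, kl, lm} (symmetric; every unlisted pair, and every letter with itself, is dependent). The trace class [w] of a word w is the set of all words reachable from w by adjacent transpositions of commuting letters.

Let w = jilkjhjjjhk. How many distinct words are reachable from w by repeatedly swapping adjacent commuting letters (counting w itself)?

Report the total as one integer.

#0=j has no predecessor
#1=i depends on [0:j]
#2=l depends on [1:i]
#3=k depends on [1:i]
#4=j depends on [2:l]
#5=h depends on [3:k, 4:j]
#6=j depends on [5:h]
#7=j depends on [6:j]
#8=j depends on [7:j]
#9=h depends on [8:j]
#10=k depends on [9:h]
sources: [0:j]
N(rest) = Σ N(rest − s) over sources s of rest; N(one piece) = 1:
  size 1 → [10]=1
  size 2 → [9,10]=1
  size 3 → [8,9,10]=1
  size 4 → [7,8,9,10]=1
  size 5 → [6,7,8,9,10]=1
  size 6 → [5,6,7,8,9,10]=1
  size 7 → [3,5,6,7,8,9,10]=1  [4,5,6,7,8,9,10]=1
  size 8 → [2,4,5,6,7,8,9,10]=1  [3,4,5,6,7,8,9,10]=2
  size 9 → [2,3,4,5,6,7,8,9,10]=3
  first=0(j) contributes 3

3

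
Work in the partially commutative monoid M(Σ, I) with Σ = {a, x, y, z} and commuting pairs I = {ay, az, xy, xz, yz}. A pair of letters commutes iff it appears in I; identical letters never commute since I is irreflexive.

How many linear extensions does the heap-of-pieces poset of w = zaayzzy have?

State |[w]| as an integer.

210

0(z) covers ∅
1(a) covers ∅
2(a) covers 1:a
3(y) covers ∅
4(z) covers 0:z
5(z) covers 4:z
6(y) covers 3:y
floor of heap: 0:z, 1:a, 3:y
completions by unplaced set U, small U first (add the entries for U minus each lowest piece of U):
  |U|=1: {2}:1  {5}:1  {6}:1
  |U|=2: {1,2}:1  {2,5}:2  {2,6}:2  {3,6}:1  {4,5}:1  {5,6}:2
  |U|=3: {0,4,5}:1  {1,2,5}:3  {1,2,6}:3  {2,3,6}:3  {2,4,5}:3  {2,5,6}:6  {3,5,6}:3  {4,5,6}:3
  |U|=4: {0,2,4,5}:4  {0,4,5,6}:4  {1,2,3,6}:6  {1,2,4,5}:6  {1,2,5,6}:12  {2,3,5,6}:12  {2,4,5,6}:12  {3,4,5,6}:6
  |U|=5: {0,1,2,4,5}:10  {0,2,4,5,6}:20  {0,3,4,5,6}:10  {1,2,3,5,6}:30  {1,2,4,5,6}:30  {2,3,4,5,6}:30
  start at 0(z): 90
  start at 1(a): 60
  start at 3(y): 60
sum over floor = 210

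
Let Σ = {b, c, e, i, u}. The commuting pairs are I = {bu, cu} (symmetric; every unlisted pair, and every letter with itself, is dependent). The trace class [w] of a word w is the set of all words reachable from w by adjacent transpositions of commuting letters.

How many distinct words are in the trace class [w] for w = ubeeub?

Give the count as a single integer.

4

drop 0:u onto floor
drop 1:b onto floor
drop 2:e onto {0:u, 1:b}
drop 3:e onto {2:e}
drop 4:u onto {3:e}
drop 5:b onto {3:e}
ground layer = {0:u, 1:b}
drop-orders for the pieces not yet dropped (sum over which currently-grounded one goes next):
  1 to go: {4} 1  {5} 1
  2 to go: {4,5} 2
  3 to go: {3,4,5} 2
  4 to go: {2,3,4,5} 2
  if 0:u drops first: 2 orders
  if 1:b drops first: 2 orders
heap linearizations: 4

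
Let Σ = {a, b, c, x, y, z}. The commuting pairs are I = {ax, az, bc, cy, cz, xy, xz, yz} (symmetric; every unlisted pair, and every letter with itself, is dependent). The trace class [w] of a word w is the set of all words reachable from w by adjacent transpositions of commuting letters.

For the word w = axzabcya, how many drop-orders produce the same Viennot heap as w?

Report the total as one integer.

#0=a has no predecessor
#1=x has no predecessor
#2=z has no predecessor
#3=a depends on [0:a]
#4=b depends on [1:x, 2:z, 3:a]
#5=c depends on [1:x, 3:a]
#6=y depends on [4:b]
#7=a depends on [5:c, 6:y]
sources: [0:a, 1:x, 2:z]
N(rest) = Σ N(rest − s) over sources s of rest; N(one piece) = 1:
  size 1 → [7]=1
  size 2 → [5,7]=1  [6,7]=1
  size 3 → [4,6,7]=1  [5,6,7]=2
  size 4 → [2,4,6,7]=1  [4,5,6,7]=3
  size 5 → [1,4,5,6,7]=3  [2,4,5,6,7]=4  [3,4,5,6,7]=3
  size 6 → [0,3,4,5,6,7]=3  [1,2,4,5,6,7]=7  [1,3,4,5,6,7]=6  [2,3,4,5,6,7]=7
  first=0(a) contributes 20
  first=1(x) contributes 10
  first=2(z) contributes 9
|[w]| = 39

39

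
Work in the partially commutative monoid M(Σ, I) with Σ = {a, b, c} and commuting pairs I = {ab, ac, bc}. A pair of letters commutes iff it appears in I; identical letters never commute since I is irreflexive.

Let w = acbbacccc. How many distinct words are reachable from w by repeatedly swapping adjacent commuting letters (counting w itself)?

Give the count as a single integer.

756

piece 0:a — minimal
piece 1:c — minimal
piece 2:b — minimal
piece 3:b rests on {2:b}
piece 4:a rests on {0:a}
piece 5:c rests on {1:c}
piece 6:c rests on {5:c}
piece 7:c rests on {6:c}
piece 8:c rests on {7:c}
minimal pieces: {0:a, 1:c, 2:b}
ways to finish when only these pieces remain (= sum over removing one remaining piece with nothing left below it):
  1 left: {3}→1  {4}→1  {8}→1
  2 left: {0,4}→1  {2,3}→1  {3,4}→2  {3,8}→2  {4,8}→2  {7,8}→1
  3 left: {0,3,4}→3  {0,4,8}→3  {2,3,4}→3  {2,3,8}→3  {3,4,8}→6  {3,7,8}→3  {4,7,8}→3  {6,7,8}→1
  4 left: {0,2,3,4}→6  {0,3,4,8}→12  {0,4,7,8}→6  {2,3,4,8}→12  {2,3,7,8}→6  {3,4,7,8}→12  {3,6,7,8}→4  {4,6,7,8}→4  {5,6,7,8}→1
  5 left: {0,2,3,4,8}→30  {0,3,4,7,8}→30  {0,4,6,7,8}→10  {1,5,6,7,8}→1  {2,3,4,7,8}→30  {2,3,6,7,8}→10  {3,4,6,7,8}→20  {3,5,6,7,8}→5  {4,5,6,7,8}→5
  6 left: {0,2,3,4,7,8}→90  {0,3,4,6,7,8}→60  {0,4,5,6,7,8}→15  {1,3,5,6,7,8}→6  {1,4,5,6,7,8}→6  {2,3,4,6,7,8}→60  {2,3,5,6,7,8}→15  {3,4,5,6,7,8}→30
  7 left: {0,1,4,5,6,7,8}→21  {0,2,3,4,6,7,8}→210  {0,3,4,5,6,7,8}→105  {1,2,3,5,6,7,8}→21  {1,3,4,5,6,7,8}→42  {2,3,4,5,6,7,8}→105
  placing 0:a first → 168 extensions
  placing 1:c first → 420 extensions
  placing 2:b first → 168 extensions
total linear extensions = 756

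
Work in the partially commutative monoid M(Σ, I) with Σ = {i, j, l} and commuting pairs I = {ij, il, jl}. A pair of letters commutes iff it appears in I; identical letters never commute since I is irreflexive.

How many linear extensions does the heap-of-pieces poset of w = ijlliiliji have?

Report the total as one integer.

2520

#0=i has no predecessor
#1=j has no predecessor
#2=l has no predecessor
#3=l depends on [2:l]
#4=i depends on [0:i]
#5=i depends on [4:i]
#6=l depends on [3:l]
#7=i depends on [5:i]
#8=j depends on [1:j]
#9=i depends on [7:i]
sources: [0:i, 1:j, 2:l]
N(rest) = Σ N(rest − s) over sources s of rest; N(one piece) = 1:
  size 1 → [6]=1  [8]=1  [9]=1
  size 2 → [1,8]=1  [3,6]=1  [6,8]=2  [6,9]=2  [7,9]=1  [8,9]=2
  size 3 → [1,6,8]=3  [1,8,9]=3  [2,3,6]=1  [3,6,8]=3  [3,6,9]=3  [5,7,9]=1  [6,7,9]=3  [6,8,9]=6  [7,8,9]=3
  size 4 → [1,3,6,8]=6  [1,6,8,9]=12  [1,7,8,9]=6  [2,3,6,8]=4  [2,3,6,9]=4  [3,6,7,9]=6  [3,6,8,9]=12  [4,5,7,9]=1  [5,6,7,9]=4  [5,7,8,9]=4  [6,7,8,9]=12
  size 5 → [0,4,5,7,9]=1  [1,2,3,6,8]=10  [1,3,6,8,9]=30  [1,5,7,8,9]=10  [1,6,7,8,9]=30  [2,3,6,7,9]=10  [2,3,6,8,9]=20  [3,5,6,7,9]=10  [3,6,7,8,9]=30  [4,5,6,7,9]=5  [4,5,7,8,9]=5  [5,6,7,8,9]=20
  size 6 → [0,4,5,6,7,9]=6  [0,4,5,7,8,9]=6  [1,2,3,6,8,9]=60  [1,3,6,7,8,9]=90  [1,4,5,7,8,9]=15  [1,5,6,7,8,9]=60  [2,3,5,6,7,9]=20  [2,3,6,7,8,9]=60  [3,4,5,6,7,9]=15  [3,5,6,7,8,9]=60  [4,5,6,7,8,9]=30
  size 7 → [0,1,4,5,7,8,9]=21  [0,3,4,5,6,7,9]=21  [0,4,5,6,7,8,9]=42  [1,2,3,6,7,8,9]=210  [1,3,5,6,7,8,9]=210  [1,4,5,6,7,8,9]=105  [2,3,4,5,6,7,9]=35  [2,3,5,6,7,8,9]=140  [3,4,5,6,7,8,9]=105
  size 8 → [0,1,4,5,6,7,8,9]=168  [0,2,3,4,5,6,7,9]=56  [0,3,4,5,6,7,8,9]=168  [1,2,3,5,6,7,8,9]=560  [1,3,4,5,6,7,8,9]=420  [2,3,4,5,6,7,8,9]=280
  first=0(i) contributes 1260
  first=1(j) contributes 504
  first=2(l) contributes 756
|[w]| = 2520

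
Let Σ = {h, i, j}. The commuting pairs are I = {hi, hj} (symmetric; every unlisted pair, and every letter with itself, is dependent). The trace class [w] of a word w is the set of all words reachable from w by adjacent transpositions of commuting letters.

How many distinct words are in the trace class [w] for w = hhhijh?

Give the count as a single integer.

piece 0:h — minimal
piece 1:h rests on {0:h}
piece 2:h rests on {1:h}
piece 3:i — minimal
piece 4:j rests on {3:i}
piece 5:h rests on {2:h}
minimal pieces: {0:h, 3:i}
ways to finish when only these pieces remain (= sum over removing one remaining piece with nothing left below it):
  1 left: {4}→1  {5}→1
  2 left: {2,5}→1  {3,4}→1  {4,5}→2
  3 left: {1,2,5}→1  {2,4,5}→3  {3,4,5}→3
  4 left: {0,1,2,5}→1  {1,2,4,5}→4  {2,3,4,5}→6
  placing 0:h first → 10 extensions
  placing 3:i first → 5 extensions
total linear extensions = 15

15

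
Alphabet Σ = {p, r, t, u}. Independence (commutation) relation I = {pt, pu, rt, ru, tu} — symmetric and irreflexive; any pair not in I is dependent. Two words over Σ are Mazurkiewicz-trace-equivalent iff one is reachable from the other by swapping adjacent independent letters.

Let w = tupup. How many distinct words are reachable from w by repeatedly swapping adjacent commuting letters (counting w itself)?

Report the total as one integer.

30

#0=t has no predecessor
#1=u has no predecessor
#2=p has no predecessor
#3=u depends on [1:u]
#4=p depends on [2:p]
sources: [0:t, 1:u, 2:p]
N(rest) = Σ N(rest − s) over sources s of rest; N(one piece) = 1:
  size 1 → [0]=1  [3]=1  [4]=1
  size 2 → [0,3]=2  [0,4]=2  [1,3]=1  [2,4]=1  [3,4]=2
  size 3 → [0,1,3]=3  [0,2,4]=3  [0,3,4]=6  [1,3,4]=3  [2,3,4]=3
  first=0(t) contributes 6
  first=1(u) contributes 12
  first=2(p) contributes 12
|[w]| = 30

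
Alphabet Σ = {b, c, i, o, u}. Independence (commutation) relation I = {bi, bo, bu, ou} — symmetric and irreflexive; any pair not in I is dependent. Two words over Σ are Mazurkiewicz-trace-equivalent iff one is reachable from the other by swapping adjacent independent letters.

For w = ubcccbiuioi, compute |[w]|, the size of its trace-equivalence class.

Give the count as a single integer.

drop 0:u onto floor
drop 1:b onto floor
drop 2:c onto {0:u, 1:b}
drop 3:c onto {2:c}
drop 4:c onto {3:c}
drop 5:b onto {4:c}
drop 6:i onto {4:c}
drop 7:u onto {6:i}
drop 8:i onto {7:u}
drop 9:o onto {8:i}
drop 10:i onto {9:o}
ground layer = {0:u, 1:b}
drop-orders for the pieces not yet dropped (sum over which currently-grounded one goes next):
  1 to go: {5} 1  {10} 1
  2 to go: {5,10} 2  {9,10} 1
  3 to go: {5,9,10} 3  {8,9,10} 1
  4 to go: {5,8,9,10} 4  {7,8,9,10} 1
  5 to go: {5,7,8,9,10} 5  {6,7,8,9,10} 1
  6 to go: {5,6,7,8,9,10} 6
  7 to go: {4,5,6,7,8,9,10} 6
  8 to go: {3,4,5,6,7,8,9,10} 6
  9 to go: {2,3,4,5,6,7,8,9,10} 6
  if 0:u drops first: 6 orders
  if 1:b drops first: 6 orders
heap linearizations: 12

12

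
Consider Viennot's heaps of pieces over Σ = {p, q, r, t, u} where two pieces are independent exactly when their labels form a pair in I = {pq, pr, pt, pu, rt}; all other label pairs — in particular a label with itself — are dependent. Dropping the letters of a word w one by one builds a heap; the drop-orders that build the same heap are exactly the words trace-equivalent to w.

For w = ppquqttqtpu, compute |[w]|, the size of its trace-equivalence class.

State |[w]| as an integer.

drop 0:p onto floor
drop 1:p onto {0:p}
drop 2:q onto floor
drop 3:u onto {2:q}
drop 4:q onto {3:u}
drop 5:t onto {4:q}
drop 6:t onto {5:t}
drop 7:q onto {6:t}
drop 8:t onto {7:q}
drop 9:p onto {1:p}
drop 10:u onto {8:t}
ground layer = {0:p, 2:q}
drop-orders for the pieces not yet dropped (sum over which currently-grounded one goes next):
  1 to go: {9} 1  {10} 1
  2 to go: {1,9} 1  {8,10} 1  {9,10} 2
  3 to go: {0,1,9} 1  {1,9,10} 3  {7,8,10} 1  {8,9,10} 3
  4 to go: {0,1,9,10} 4  {1,8,9,10} 6  {6,7,8,10} 1  {7,8,9,10} 4
  5 to go: {0,1,8,9,10} 10  {1,7,8,9,10} 10  {5,6,7,8,10} 1  {6,7,8,9,10} 5
  6 to go: {0,1,7,8,9,10} 20  {1,6,7,8,9,10} 15  {4,5,6,7,8,10} 1  {5,6,7,8,9,10} 6
  7 to go: {0,1,6,7,8,9,10} 35  {1,5,6,7,8,9,10} 21  {3,4,5,6,7,8,10} 1  {4,5,6,7,8,9,10} 7
  8 to go: {0,1,5,6,7,8,9,10} 56  {1,4,5,6,7,8,9,10} 28  {2,3,4,5,6,7,8,10} 1  {3,4,5,6,7,8,9,10} 8
  9 to go: {0,1,4,5,6,7,8,9,10} 84  {1,3,4,5,6,7,8,9,10} 36  {2,3,4,5,6,7,8,9,10} 9
  if 0:p drops first: 45 orders
  if 2:q drops first: 120 orders
heap linearizations: 165

165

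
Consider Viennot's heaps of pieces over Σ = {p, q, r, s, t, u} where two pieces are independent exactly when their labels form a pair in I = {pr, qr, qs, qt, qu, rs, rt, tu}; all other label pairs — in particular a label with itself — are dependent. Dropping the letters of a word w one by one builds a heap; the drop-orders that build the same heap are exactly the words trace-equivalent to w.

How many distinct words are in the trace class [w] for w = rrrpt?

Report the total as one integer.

10

piece 0:r — minimal
piece 1:r rests on {0:r}
piece 2:r rests on {1:r}
piece 3:p — minimal
piece 4:t rests on {3:p}
minimal pieces: {0:r, 3:p}
ways to finish when only these pieces remain (= sum over removing one remaining piece with nothing left below it):
  1 left: {2}→1  {4}→1
  2 left: {1,2}→1  {2,4}→2  {3,4}→1
  3 left: {0,1,2}→1  {1,2,4}→3  {2,3,4}→3
  placing 0:r first → 6 extensions
  placing 3:p first → 4 extensions
total linear extensions = 10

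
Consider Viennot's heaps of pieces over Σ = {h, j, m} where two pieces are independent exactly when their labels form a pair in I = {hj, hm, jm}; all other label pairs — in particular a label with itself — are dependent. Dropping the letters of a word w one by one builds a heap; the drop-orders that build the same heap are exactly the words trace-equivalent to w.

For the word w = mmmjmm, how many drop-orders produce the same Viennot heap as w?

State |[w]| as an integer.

6

drop 0:m onto floor
drop 1:m onto {0:m}
drop 2:m onto {1:m}
drop 3:j onto floor
drop 4:m onto {2:m}
drop 5:m onto {4:m}
ground layer = {0:m, 3:j}
drop-orders for the pieces not yet dropped (sum over which currently-grounded one goes next):
  1 to go: {3} 1  {5} 1
  2 to go: {3,5} 2  {4,5} 1
  3 to go: {2,4,5} 1  {3,4,5} 3
  4 to go: {1,2,4,5} 1  {2,3,4,5} 4
  if 0:m drops first: 5 orders
  if 3:j drops first: 1 orders
heap linearizations: 6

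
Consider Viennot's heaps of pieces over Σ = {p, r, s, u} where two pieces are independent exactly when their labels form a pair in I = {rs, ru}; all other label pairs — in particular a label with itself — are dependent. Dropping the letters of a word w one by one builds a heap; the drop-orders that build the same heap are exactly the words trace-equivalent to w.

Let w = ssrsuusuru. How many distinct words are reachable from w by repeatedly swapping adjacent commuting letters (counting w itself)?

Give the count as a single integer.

45

#0=s has no predecessor
#1=s depends on [0:s]
#2=r has no predecessor
#3=s depends on [1:s]
#4=u depends on [3:s]
#5=u depends on [4:u]
#6=s depends on [5:u]
#7=u depends on [6:s]
#8=r depends on [2:r]
#9=u depends on [7:u]
sources: [0:s, 2:r]
N(rest) = Σ N(rest − s) over sources s of rest; N(one piece) = 1:
  size 1 → [8]=1  [9]=1
  size 2 → [2,8]=1  [7,9]=1  [8,9]=2
  size 3 → [2,8,9]=3  [6,7,9]=1  [7,8,9]=3
  size 4 → [2,7,8,9]=6  [5,6,7,9]=1  [6,7,8,9]=4
  size 5 → [2,6,7,8,9]=10  [4,5,6,7,9]=1  [5,6,7,8,9]=5
  size 6 → [2,5,6,7,8,9]=15  [3,4,5,6,7,9]=1  [4,5,6,7,8,9]=6
  size 7 → [1,3,4,5,6,7,9]=1  [2,4,5,6,7,8,9]=21  [3,4,5,6,7,8,9]=7
  size 8 → [0,1,3,4,5,6,7,9]=1  [1,3,4,5,6,7,8,9]=8  [2,3,4,5,6,7,8,9]=28
  first=0(s) contributes 36
  first=2(r) contributes 9
|[w]| = 45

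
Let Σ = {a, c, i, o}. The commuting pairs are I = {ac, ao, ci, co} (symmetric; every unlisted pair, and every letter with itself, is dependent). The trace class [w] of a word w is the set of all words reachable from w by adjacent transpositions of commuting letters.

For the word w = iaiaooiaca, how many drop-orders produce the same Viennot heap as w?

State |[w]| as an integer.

drop 0:i onto floor
drop 1:a onto {0:i}
drop 2:i onto {1:a}
drop 3:a onto {2:i}
drop 4:o onto {2:i}
drop 5:o onto {4:o}
drop 6:i onto {3:a, 5:o}
drop 7:a onto {6:i}
drop 8:c onto floor
drop 9:a onto {7:a}
ground layer = {0:i, 8:c}
drop-orders for the pieces not yet dropped (sum over which currently-grounded one goes next):
  1 to go: {8} 1  {9} 1
  2 to go: {7,9} 1  {8,9} 2
  3 to go: {6,7,9} 1  {7,8,9} 3
  4 to go: {3,6,7,9} 1  {5,6,7,9} 1  {6,7,8,9} 4
  5 to go: {3,5,6,7,9} 2  {3,6,7,8,9} 5  {4,5,6,7,9} 1  {5,6,7,8,9} 5
  6 to go: {3,4,5,6,7,9} 3  {3,5,6,7,8,9} 12  {4,5,6,7,8,9} 6
  7 to go: {2,3,4,5,6,7,9} 3  {3,4,5,6,7,8,9} 21
  8 to go: {1,2,3,4,5,6,7,9} 3  {2,3,4,5,6,7,8,9} 24
  if 0:i drops first: 27 orders
  if 8:c drops first: 3 orders
heap linearizations: 30

30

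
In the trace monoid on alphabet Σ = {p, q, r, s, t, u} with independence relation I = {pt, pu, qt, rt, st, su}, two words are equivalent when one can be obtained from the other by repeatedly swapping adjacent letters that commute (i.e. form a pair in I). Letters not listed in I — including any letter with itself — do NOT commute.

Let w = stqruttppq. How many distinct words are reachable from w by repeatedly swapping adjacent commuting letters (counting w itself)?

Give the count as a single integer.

0(s) covers ∅
1(t) covers ∅
2(q) covers 0:s
3(r) covers 2:q
4(u) covers 1:t, 3:r
5(t) covers 4:u
6(t) covers 5:t
7(p) covers 3:r
8(p) covers 7:p
9(q) covers 4:u, 8:p
floor of heap: 0:s, 1:t
completions by unplaced set U, small U first (add the entries for U minus each lowest piece of U):
  |U|=1: {6}:1  {9}:1
  |U|=2: {5,6}:1  {6,9}:2  {8,9}:1
  |U|=3: {5,6,9}:3  {6,8,9}:3  {7,8,9}:1
  |U|=4: {4,5,6,9}:3  {5,6,8,9}:6  {6,7,8,9}:4
  |U|=5: {1,4,5,6,9}:3  {4,5,6,8,9}:9  {5,6,7,8,9}:10
  |U|=6: {1,4,5,6,8,9}:12  {4,5,6,7,8,9}:19
  |U|=7: {1,4,5,6,7,8,9}:31  {3,4,5,6,7,8,9}:19
  |U|=8: {1,3,4,5,6,7,8,9}:50  {2,3,4,5,6,7,8,9}:19
  start at 0(s): 69
  start at 1(t): 19
sum over floor = 88

88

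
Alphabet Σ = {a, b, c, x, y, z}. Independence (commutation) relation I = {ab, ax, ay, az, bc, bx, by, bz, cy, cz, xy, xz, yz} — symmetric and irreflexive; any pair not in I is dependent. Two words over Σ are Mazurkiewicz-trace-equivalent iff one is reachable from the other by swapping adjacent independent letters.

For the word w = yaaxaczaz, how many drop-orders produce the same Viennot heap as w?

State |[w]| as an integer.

1008

piece 0:y — minimal
piece 1:a — minimal
piece 2:a rests on {1:a}
piece 3:x — minimal
piece 4:a rests on {2:a}
piece 5:c rests on {3:x, 4:a}
piece 6:z — minimal
piece 7:a rests on {5:c}
piece 8:z rests on {6:z}
minimal pieces: {0:y, 1:a, 3:x, 6:z}
ways to finish when only these pieces remain (= sum over removing one remaining piece with nothing left below it):
  1 left: {0}→1  {7}→1  {8}→1
  2 left: {0,7}→2  {0,8}→2  {5,7}→1  {6,8}→1  {7,8}→2
  3 left: {0,5,7}→3  {0,6,8}→3  {0,7,8}→6  {3,5,7}→1  {4,5,7}→1  {5,7,8}→3  {6,7,8}→3
  4 left: {0,3,5,7}→4  {0,4,5,7}→4  {0,5,7,8}→12  {0,6,7,8}→12  {2,4,5,7}→1  {3,4,5,7}→2  {3,5,7,8}→4  {4,5,7,8}→4  {5,6,7,8}→6
  5 left: {0,2,4,5,7}→5  {0,3,4,5,7}→10  {0,3,5,7,8}→20  {0,4,5,7,8}→20  {0,5,6,7,8}→30  {1,2,4,5,7}→1  {2,3,4,5,7}→3  {2,4,5,7,8}→5  {3,4,5,7,8}→10  {3,5,6,7,8}→10  {4,5,6,7,8}→10
  6 left: {0,1,2,4,5,7}→6  {0,2,3,4,5,7}→18  {0,2,4,5,7,8}→30  {0,3,4,5,7,8}→60  {0,3,5,6,7,8}→60  {0,4,5,6,7,8}→60  {1,2,3,4,5,7}→4  {1,2,4,5,7,8}→6  {2,3,4,5,7,8}→18  {2,4,5,6,7,8}→15  {3,4,5,6,7,8}→30
  7 left: {0,1,2,3,4,5,7}→28  {0,1,2,4,5,7,8}→42  {0,2,3,4,5,7,8}→126  {0,2,4,5,6,7,8}→105  {0,3,4,5,6,7,8}→210  {1,2,3,4,5,7,8}→28  {1,2,4,5,6,7,8}→21  {2,3,4,5,6,7,8}→63
  placing 0:y first → 112 extensions
  placing 1:a first → 504 extensions
  placing 3:x first → 168 extensions
  placing 6:z first → 224 extensions
total linear extensions = 1008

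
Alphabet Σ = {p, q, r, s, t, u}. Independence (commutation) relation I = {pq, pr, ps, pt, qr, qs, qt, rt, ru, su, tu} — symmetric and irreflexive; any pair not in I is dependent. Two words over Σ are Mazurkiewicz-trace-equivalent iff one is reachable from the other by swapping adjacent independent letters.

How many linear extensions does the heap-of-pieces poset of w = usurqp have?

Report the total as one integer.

30

0(u) covers ∅
1(s) covers ∅
2(u) covers 0:u
3(r) covers 1:s
4(q) covers 2:u
5(p) covers 2:u
floor of heap: 0:u, 1:s
completions by unplaced set U, small U first (add the entries for U minus each lowest piece of U):
  |U|=1: {3}:1  {4}:1  {5}:1
  |U|=2: {1,3}:1  {3,4}:2  {3,5}:2  {4,5}:2
  |U|=3: {1,3,4}:3  {1,3,5}:3  {2,4,5}:2  {3,4,5}:6
  |U|=4: {0,2,4,5}:2  {1,3,4,5}:12  {2,3,4,5}:8
  start at 0(u): 20
  start at 1(s): 10
sum over floor = 30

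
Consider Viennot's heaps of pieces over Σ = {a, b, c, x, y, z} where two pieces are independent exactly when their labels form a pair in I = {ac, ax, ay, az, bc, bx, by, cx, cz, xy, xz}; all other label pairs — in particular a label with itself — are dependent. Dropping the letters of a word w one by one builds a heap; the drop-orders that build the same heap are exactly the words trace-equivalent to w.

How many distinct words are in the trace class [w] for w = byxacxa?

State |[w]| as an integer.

210

0(b) covers ∅
1(y) covers ∅
2(x) covers ∅
3(a) covers 0:b
4(c) covers 1:y
5(x) covers 2:x
6(a) covers 3:a
floor of heap: 0:b, 1:y, 2:x
completions by unplaced set U, small U first (add the entries for U minus each lowest piece of U):
  |U|=1: {4}:1  {5}:1  {6}:1
  |U|=2: {1,4}:1  {2,5}:1  {3,6}:1  {4,5}:2  {4,6}:2  {5,6}:2
  |U|=3: {0,3,6}:1  {1,4,5}:3  {1,4,6}:3  {2,4,5}:3  {2,5,6}:3  {3,4,6}:3  {3,5,6}:3  {4,5,6}:6
  |U|=4: {0,3,4,6}:4  {0,3,5,6}:4  {1,2,4,5}:6  {1,3,4,6}:6  {1,4,5,6}:12  {2,3,5,6}:6  {2,4,5,6}:12  {3,4,5,6}:12
  |U|=5: {0,1,3,4,6}:10  {0,2,3,5,6}:10  {0,3,4,5,6}:20  {1,2,4,5,6}:30  {1,3,4,5,6}:30  {2,3,4,5,6}:30
  start at 0(b): 90
  start at 1(y): 60
  start at 2(x): 60
sum over floor = 210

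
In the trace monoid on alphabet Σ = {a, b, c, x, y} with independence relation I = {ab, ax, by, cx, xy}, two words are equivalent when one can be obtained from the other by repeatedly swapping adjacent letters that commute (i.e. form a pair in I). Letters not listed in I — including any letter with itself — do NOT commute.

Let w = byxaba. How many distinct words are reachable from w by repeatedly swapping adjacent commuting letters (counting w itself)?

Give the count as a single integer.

drop 0:b onto floor
drop 1:y onto floor
drop 2:x onto {0:b}
drop 3:a onto {1:y}
drop 4:b onto {2:x}
drop 5:a onto {3:a}
ground layer = {0:b, 1:y}
drop-orders for the pieces not yet dropped (sum over which currently-grounded one goes next):
  1 to go: {4} 1  {5} 1
  2 to go: {2,4} 1  {3,5} 1  {4,5} 2
  3 to go: {0,2,4} 1  {1,3,5} 1  {2,4,5} 3  {3,4,5} 3
  4 to go: {0,2,4,5} 4  {1,3,4,5} 4  {2,3,4,5} 6
  if 0:b drops first: 10 orders
  if 1:y drops first: 10 orders
heap linearizations: 20

20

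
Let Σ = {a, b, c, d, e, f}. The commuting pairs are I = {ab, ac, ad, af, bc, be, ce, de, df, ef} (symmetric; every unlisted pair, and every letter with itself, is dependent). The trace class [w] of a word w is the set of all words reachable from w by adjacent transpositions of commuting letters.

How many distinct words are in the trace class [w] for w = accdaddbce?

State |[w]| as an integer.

drop 0:a onto floor
drop 1:c onto floor
drop 2:c onto {1:c}
drop 3:d onto {2:c}
drop 4:a onto {0:a}
drop 5:d onto {3:d}
drop 6:d onto {5:d}
drop 7:b onto {6:d}
drop 8:c onto {6:d}
drop 9:e onto {4:a}
ground layer = {0:a, 1:c}
drop-orders for the pieces not yet dropped (sum over which currently-grounded one goes next):
  1 to go: {7} 1  {8} 1  {9} 1
  2 to go: {4,9} 1  {7,8} 2  {7,9} 2  {8,9} 2
  3 to go: {0,4,9} 1  {4,7,9} 3  {4,8,9} 3  {6,7,8} 2  {7,8,9} 6
  4 to go: {0,4,7,9} 4  {0,4,8,9} 4  {4,7,8,9} 12  {5,6,7,8} 2  {6,7,8,9} 8
  5 to go: {0,4,7,8,9} 20  {3,5,6,7,8} 2  {4,6,7,8,9} 20  {5,6,7,8,9} 10
  6 to go: {0,4,6,7,8,9} 40  {2,3,5,6,7,8} 2  {3,5,6,7,8,9} 12  {4,5,6,7,8,9} 30
  7 to go: {0,4,5,6,7,8,9} 70  {1,2,3,5,6,7,8} 2  {2,3,5,6,7,8,9} 14  {3,4,5,6,7,8,9} 42
  8 to go: {0,3,4,5,6,7,8,9} 112  {1,2,3,5,6,7,8,9} 16  {2,3,4,5,6,7,8,9} 56
  if 0:a drops first: 72 orders
  if 1:c drops first: 168 orders
heap linearizations: 240

240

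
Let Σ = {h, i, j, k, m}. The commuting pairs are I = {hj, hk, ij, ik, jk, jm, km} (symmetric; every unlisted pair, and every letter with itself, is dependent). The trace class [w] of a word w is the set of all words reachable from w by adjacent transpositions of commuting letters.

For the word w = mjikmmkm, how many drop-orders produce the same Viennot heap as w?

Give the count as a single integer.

drop 0:m onto floor
drop 1:j onto floor
drop 2:i onto {0:m}
drop 3:k onto floor
drop 4:m onto {2:i}
drop 5:m onto {4:m}
drop 6:k onto {3:k}
drop 7:m onto {5:m}
ground layer = {0:m, 1:j, 3:k}
drop-orders for the pieces not yet dropped (sum over which currently-grounded one goes next):
  1 to go: {1} 1  {6} 1  {7} 1
  2 to go: {1,6} 2  {1,7} 2  {3,6} 1  {5,7} 1  {6,7} 2
  3 to go: {1,3,6} 3  {1,5,7} 3  {1,6,7} 6  {3,6,7} 3  {4,5,7} 1  {5,6,7} 3
  4 to go: {1,3,6,7} 12  {1,4,5,7} 4  {1,5,6,7} 12  {2,4,5,7} 1  {3,5,6,7} 6  {4,5,6,7} 4
  5 to go: {0,2,4,5,7} 1  {1,2,4,5,7} 5  {1,3,5,6,7} 30  {1,4,5,6,7} 20  {2,4,5,6,7} 5  {3,4,5,6,7} 10
  6 to go: {0,1,2,4,5,7} 6  {0,2,4,5,6,7} 6  {1,2,4,5,6,7} 30  {1,3,4,5,6,7} 60  {2,3,4,5,6,7} 15
  if 0:m drops first: 105 orders
  if 1:j drops first: 21 orders
  if 3:k drops first: 42 orders
heap linearizations: 168

168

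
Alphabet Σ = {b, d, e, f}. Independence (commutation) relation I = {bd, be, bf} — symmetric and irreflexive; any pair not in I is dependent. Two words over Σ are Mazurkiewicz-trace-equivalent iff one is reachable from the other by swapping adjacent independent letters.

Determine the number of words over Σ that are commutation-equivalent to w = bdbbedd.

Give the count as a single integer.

piece 0:b — minimal
piece 1:d — minimal
piece 2:b rests on {0:b}
piece 3:b rests on {2:b}
piece 4:e rests on {1:d}
piece 5:d rests on {4:e}
piece 6:d rests on {5:d}
minimal pieces: {0:b, 1:d}
ways to finish when only these pieces remain (= sum over removing one remaining piece with nothing left below it):
  1 left: {3}→1  {6}→1
  2 left: {2,3}→1  {3,6}→2  {5,6}→1
  3 left: {0,2,3}→1  {2,3,6}→3  {3,5,6}→3  {4,5,6}→1
  4 left: {0,2,3,6}→4  {1,4,5,6}→1  {2,3,5,6}→6  {3,4,5,6}→4
  5 left: {0,2,3,5,6}→10  {1,3,4,5,6}→5  {2,3,4,5,6}→10
  placing 0:b first → 15 extensions
  placing 1:d first → 20 extensions
total linear extensions = 35

35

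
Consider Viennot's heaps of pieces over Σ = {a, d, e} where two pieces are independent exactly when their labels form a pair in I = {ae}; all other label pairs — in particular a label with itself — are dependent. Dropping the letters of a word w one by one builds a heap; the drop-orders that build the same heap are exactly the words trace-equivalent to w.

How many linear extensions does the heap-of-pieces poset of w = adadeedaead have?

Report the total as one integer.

3

piece 0:a — minimal
piece 1:d rests on {0:a}
piece 2:a rests on {1:d}
piece 3:d rests on {2:a}
piece 4:e rests on {3:d}
piece 5:e rests on {4:e}
piece 6:d rests on {5:e}
piece 7:a rests on {6:d}
piece 8:e rests on {6:d}
piece 9:a rests on {7:a}
piece 10:d rests on {8:e, 9:a}
minimal pieces: {0:a}
ways to finish when only these pieces remain (= sum over removing one remaining piece with nothing left below it):
  1 left: {10}→1
  2 left: {8,10}→1  {9,10}→1
  3 left: {7,9,10}→1  {8,9,10}→2
  4 left: {7,8,9,10}→3
  5 left: {6,7,8,9,10}→3
  6 left: {5,6,7,8,9,10}→3
  7 left: {4,5,6,7,8,9,10}→3
  8 left: {3,4,5,6,7,8,9,10}→3
  9 left: {2,3,4,5,6,7,8,9,10}→3
  placing 0:a first → 3 extensions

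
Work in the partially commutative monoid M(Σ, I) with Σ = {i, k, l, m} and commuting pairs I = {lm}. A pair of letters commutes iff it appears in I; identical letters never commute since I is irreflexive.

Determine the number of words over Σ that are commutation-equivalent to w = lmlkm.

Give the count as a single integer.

0(l) covers ∅
1(m) covers ∅
2(l) covers 0:l
3(k) covers 1:m, 2:l
4(m) covers 3:k
floor of heap: 0:l, 1:m
completions by unplaced set U, small U first (add the entries for U minus each lowest piece of U):
  |U|=1: {4}:1
  |U|=2: {3,4}:1
  |U|=3: {1,3,4}:1  {2,3,4}:1
  start at 0(l): 2
  start at 1(m): 1
sum over floor = 3

3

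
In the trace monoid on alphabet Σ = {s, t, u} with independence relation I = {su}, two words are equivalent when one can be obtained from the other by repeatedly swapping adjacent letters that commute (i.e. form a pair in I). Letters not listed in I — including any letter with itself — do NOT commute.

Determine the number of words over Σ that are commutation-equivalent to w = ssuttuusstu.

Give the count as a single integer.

#0=s has no predecessor
#1=s depends on [0:s]
#2=u has no predecessor
#3=t depends on [1:s, 2:u]
#4=t depends on [3:t]
#5=u depends on [4:t]
#6=u depends on [5:u]
#7=s depends on [4:t]
#8=s depends on [7:s]
#9=t depends on [6:u, 8:s]
#10=u depends on [9:t]
sources: [0:s, 2:u]
N(rest) = Σ N(rest − s) over sources s of rest; N(one piece) = 1:
  size 1 → [10]=1
  size 2 → [9,10]=1
  size 3 → [6,9,10]=1  [8,9,10]=1
  size 4 → [5,6,9,10]=1  [6,8,9,10]=2  [7,8,9,10]=1
  size 5 → [5,6,8,9,10]=3  [6,7,8,9,10]=3
  size 6 → [5,6,7,8,9,10]=6
  size 7 → [4,5,6,7,8,9,10]=6
  size 8 → [3,4,5,6,7,8,9,10]=6
  size 9 → [1,3,4,5,6,7,8,9,10]=6  [2,3,4,5,6,7,8,9,10]=6
  first=0(s) contributes 12
  first=2(u) contributes 6
|[w]| = 18

18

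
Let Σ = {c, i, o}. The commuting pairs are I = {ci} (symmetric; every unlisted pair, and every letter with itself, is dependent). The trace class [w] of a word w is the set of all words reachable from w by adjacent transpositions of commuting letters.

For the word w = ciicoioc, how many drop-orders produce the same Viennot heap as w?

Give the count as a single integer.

drop 0:c onto floor
drop 1:i onto floor
drop 2:i onto {1:i}
drop 3:c onto {0:c}
drop 4:o onto {2:i, 3:c}
drop 5:i onto {4:o}
drop 6:o onto {5:i}
drop 7:c onto {6:o}
ground layer = {0:c, 1:i}
drop-orders for the pieces not yet dropped (sum over which currently-grounded one goes next):
  1 to go: {7} 1
  2 to go: {6,7} 1
  3 to go: {5,6,7} 1
  4 to go: {4,5,6,7} 1
  5 to go: {2,4,5,6,7} 1  {3,4,5,6,7} 1
  6 to go: {0,3,4,5,6,7} 1  {1,2,4,5,6,7} 1  {2,3,4,5,6,7} 2
  if 0:c drops first: 3 orders
  if 1:i drops first: 3 orders
heap linearizations: 6

6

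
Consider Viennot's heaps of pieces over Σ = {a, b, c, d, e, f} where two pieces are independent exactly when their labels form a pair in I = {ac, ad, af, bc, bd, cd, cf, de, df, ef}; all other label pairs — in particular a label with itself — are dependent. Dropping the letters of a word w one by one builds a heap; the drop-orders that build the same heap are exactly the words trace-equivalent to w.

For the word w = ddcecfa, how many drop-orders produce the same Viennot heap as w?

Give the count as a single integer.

0(d) covers ∅
1(d) covers 0:d
2(c) covers ∅
3(e) covers 2:c
4(c) covers 3:e
5(f) covers ∅
6(a) covers 3:e
floor of heap: 0:d, 2:c, 5:f
completions by unplaced set U, small U first (add the entries for U minus each lowest piece of U):
  |U|=1: {1}:1  {4}:1  {5}:1  {6}:1
  |U|=2: {0,1}:1  {1,4}:2  {1,5}:2  {1,6}:2  {4,5}:2  {4,6}:2  {5,6}:2
  |U|=3: {0,1,4}:3  {0,1,5}:3  {0,1,6}:3  {1,4,5}:6  {1,4,6}:6  {1,5,6}:6  {3,4,6}:2  {4,5,6}:6
  |U|=4: {0,1,4,5}:12  {0,1,4,6}:12  {0,1,5,6}:12  {1,3,4,6}:8  {1,4,5,6}:24  {2,3,4,6}:2  {3,4,5,6}:8
  |U|=5: {0,1,3,4,6}:20  {0,1,4,5,6}:60  {1,2,3,4,6}:10  {1,3,4,5,6}:40  {2,3,4,5,6}:10
  start at 0(d): 60
  start at 2(c): 120
  start at 5(f): 30
sum over floor = 210

210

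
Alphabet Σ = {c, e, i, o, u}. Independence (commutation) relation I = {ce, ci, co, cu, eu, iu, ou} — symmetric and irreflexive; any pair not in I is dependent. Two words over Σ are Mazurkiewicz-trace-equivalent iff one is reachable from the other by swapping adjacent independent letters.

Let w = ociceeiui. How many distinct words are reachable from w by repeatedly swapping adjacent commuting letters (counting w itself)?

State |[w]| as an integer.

252

#0=o has no predecessor
#1=c has no predecessor
#2=i depends on [0:o]
#3=c depends on [1:c]
#4=e depends on [2:i]
#5=e depends on [4:e]
#6=i depends on [5:e]
#7=u has no predecessor
#8=i depends on [6:i]
sources: [0:o, 1:c, 7:u]
N(rest) = Σ N(rest − s) over sources s of rest; N(one piece) = 1:
  size 1 → [3]=1  [7]=1  [8]=1
  size 2 → [1,3]=1  [3,7]=2  [3,8]=2  [6,8]=1  [7,8]=2
  size 3 → [1,3,7]=3  [1,3,8]=3  [3,6,8]=3  [3,7,8]=6  [5,6,8]=1  [6,7,8]=3
  size 4 → [1,3,6,8]=6  [1,3,7,8]=12  [3,5,6,8]=4  [3,6,7,8]=12  [4,5,6,8]=1  [5,6,7,8]=4
  size 5 → [1,3,5,6,8]=10  [1,3,6,7,8]=30  [2,4,5,6,8]=1  [3,4,5,6,8]=5  [3,5,6,7,8]=20  [4,5,6,7,8]=5
  size 6 → [0,2,4,5,6,8]=1  [1,3,4,5,6,8]=15  [1,3,5,6,7,8]=60  [2,3,4,5,6,8]=6  [2,4,5,6,7,8]=6  [3,4,5,6,7,8]=30
  size 7 → [0,2,3,4,5,6,8]=7  [0,2,4,5,6,7,8]=7  [1,2,3,4,5,6,8]=21  [1,3,4,5,6,7,8]=105  [2,3,4,5,6,7,8]=42
  first=0(o) contributes 168
  first=1(c) contributes 56
  first=7(u) contributes 28
|[w]| = 252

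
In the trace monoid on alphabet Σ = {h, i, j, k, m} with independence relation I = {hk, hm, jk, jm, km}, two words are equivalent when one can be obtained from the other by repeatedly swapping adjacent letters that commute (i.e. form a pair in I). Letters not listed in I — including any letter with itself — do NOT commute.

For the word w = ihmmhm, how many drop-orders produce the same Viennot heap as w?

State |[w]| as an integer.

0(i) covers ∅
1(h) covers 0:i
2(m) covers 0:i
3(m) covers 2:m
4(h) covers 1:h
5(m) covers 3:m
floor of heap: 0:i
completions by unplaced set U, small U first (add the entries for U minus each lowest piece of U):
  |U|=1: {4}:1  {5}:1
  |U|=2: {1,4}:1  {3,5}:1  {4,5}:2
  |U|=3: {1,4,5}:3  {2,3,5}:1  {3,4,5}:3
  |U|=4: {1,3,4,5}:6  {2,3,4,5}:4
  start at 0(i): 10

10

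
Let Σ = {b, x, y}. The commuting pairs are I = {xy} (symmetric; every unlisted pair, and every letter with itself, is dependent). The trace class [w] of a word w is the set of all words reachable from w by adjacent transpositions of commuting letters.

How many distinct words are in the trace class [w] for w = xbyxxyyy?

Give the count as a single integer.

15

0(x) covers ∅
1(b) covers 0:x
2(y) covers 1:b
3(x) covers 1:b
4(x) covers 3:x
5(y) covers 2:y
6(y) covers 5:y
7(y) covers 6:y
floor of heap: 0:x
completions by unplaced set U, small U first (add the entries for U minus each lowest piece of U):
  |U|=1: {4}:1  {7}:1
  |U|=2: {3,4}:1  {4,7}:2  {6,7}:1
  |U|=3: {3,4,7}:3  {4,6,7}:3  {5,6,7}:1
  |U|=4: {2,5,6,7}:1  {3,4,6,7}:6  {4,5,6,7}:4
  |U|=5: {2,4,5,6,7}:5  {3,4,5,6,7}:10
  |U|=6: {2,3,4,5,6,7}:15
  start at 0(x): 15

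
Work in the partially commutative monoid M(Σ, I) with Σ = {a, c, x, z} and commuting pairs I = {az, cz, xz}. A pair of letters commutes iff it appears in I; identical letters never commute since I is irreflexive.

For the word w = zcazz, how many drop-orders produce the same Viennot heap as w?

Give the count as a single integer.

0(z) covers ∅
1(c) covers ∅
2(a) covers 1:c
3(z) covers 0:z
4(z) covers 3:z
floor of heap: 0:z, 1:c
completions by unplaced set U, small U first (add the entries for U minus each lowest piece of U):
  |U|=1: {2}:1  {4}:1
  |U|=2: {1,2}:1  {2,4}:2  {3,4}:1
  |U|=3: {0,3,4}:1  {1,2,4}:3  {2,3,4}:3
  start at 0(z): 6
  start at 1(c): 4
sum over floor = 10

10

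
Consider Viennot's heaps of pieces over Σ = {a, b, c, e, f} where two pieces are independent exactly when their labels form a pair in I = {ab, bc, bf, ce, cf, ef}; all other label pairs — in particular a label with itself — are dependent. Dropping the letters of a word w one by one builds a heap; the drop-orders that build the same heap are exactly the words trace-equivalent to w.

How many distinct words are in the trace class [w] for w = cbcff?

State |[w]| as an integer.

#0=c has no predecessor
#1=b has no predecessor
#2=c depends on [0:c]
#3=f has no predecessor
#4=f depends on [3:f]
sources: [0:c, 1:b, 3:f]
N(rest) = Σ N(rest − s) over sources s of rest; N(one piece) = 1:
  size 1 → [1]=1  [2]=1  [4]=1
  size 2 → [0,2]=1  [1,2]=2  [1,4]=2  [2,4]=2  [3,4]=1
  size 3 → [0,1,2]=3  [0,2,4]=3  [1,2,4]=6  [1,3,4]=3  [2,3,4]=3
  first=0(c) contributes 12
  first=1(b) contributes 6
  first=3(f) contributes 12
|[w]| = 30

30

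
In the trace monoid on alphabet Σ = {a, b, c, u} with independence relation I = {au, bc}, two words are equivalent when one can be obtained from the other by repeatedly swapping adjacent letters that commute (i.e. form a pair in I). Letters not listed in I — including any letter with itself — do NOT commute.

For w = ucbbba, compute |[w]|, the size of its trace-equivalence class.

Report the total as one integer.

#0=u has no predecessor
#1=c depends on [0:u]
#2=b depends on [0:u]
#3=b depends on [2:b]
#4=b depends on [3:b]
#5=a depends on [1:c, 4:b]
sources: [0:u]
N(rest) = Σ N(rest − s) over sources s of rest; N(one piece) = 1:
  size 1 → [5]=1
  size 2 → [1,5]=1  [4,5]=1
  size 3 → [1,4,5]=2  [3,4,5]=1
  size 4 → [1,3,4,5]=3  [2,3,4,5]=1
  first=0(u) contributes 4

4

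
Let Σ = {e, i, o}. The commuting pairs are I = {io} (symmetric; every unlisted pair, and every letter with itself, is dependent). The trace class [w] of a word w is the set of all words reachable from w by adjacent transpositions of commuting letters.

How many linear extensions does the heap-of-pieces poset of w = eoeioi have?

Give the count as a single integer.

#0=e has no predecessor
#1=o depends on [0:e]
#2=e depends on [1:o]
#3=i depends on [2:e]
#4=o depends on [2:e]
#5=i depends on [3:i]
sources: [0:e]
N(rest) = Σ N(rest − s) over sources s of rest; N(one piece) = 1:
  size 1 → [4]=1  [5]=1
  size 2 → [3,5]=1  [4,5]=2
  size 3 → [3,4,5]=3
  size 4 → [2,3,4,5]=3
  first=0(e) contributes 3

3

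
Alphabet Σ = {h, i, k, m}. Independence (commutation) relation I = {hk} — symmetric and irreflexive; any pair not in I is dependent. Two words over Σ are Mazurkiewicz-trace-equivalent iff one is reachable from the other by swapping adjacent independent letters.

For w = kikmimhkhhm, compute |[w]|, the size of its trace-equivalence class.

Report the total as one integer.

#0=k has no predecessor
#1=i depends on [0:k]
#2=k depends on [1:i]
#3=m depends on [2:k]
#4=i depends on [3:m]
#5=m depends on [4:i]
#6=h depends on [5:m]
#7=k depends on [5:m]
#8=h depends on [6:h]
#9=h depends on [8:h]
#10=m depends on [7:k, 9:h]
sources: [0:k]
N(rest) = Σ N(rest − s) over sources s of rest; N(one piece) = 1:
  size 1 → [10]=1
  size 2 → [7,10]=1  [9,10]=1
  size 3 → [7,9,10]=2  [8,9,10]=1
  size 4 → [6,8,9,10]=1  [7,8,9,10]=3
  size 5 → [6,7,8,9,10]=4
  size 6 → [5,6,7,8,9,10]=4
  size 7 → [4,5,6,7,8,9,10]=4
  size 8 → [3,4,5,6,7,8,9,10]=4
  size 9 → [2,3,4,5,6,7,8,9,10]=4
  first=0(k) contributes 4

4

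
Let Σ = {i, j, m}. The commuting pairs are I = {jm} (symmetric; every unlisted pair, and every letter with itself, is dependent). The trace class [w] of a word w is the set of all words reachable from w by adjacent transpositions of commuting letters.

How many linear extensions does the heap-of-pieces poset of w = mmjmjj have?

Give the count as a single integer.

0(m) covers ∅
1(m) covers 0:m
2(j) covers ∅
3(m) covers 1:m
4(j) covers 2:j
5(j) covers 4:j
floor of heap: 0:m, 2:j
completions by unplaced set U, small U first (add the entries for U minus each lowest piece of U):
  |U|=1: {3}:1  {5}:1
  |U|=2: {1,3}:1  {3,5}:2  {4,5}:1
  |U|=3: {0,1,3}:1  {1,3,5}:3  {2,4,5}:1  {3,4,5}:3
  |U|=4: {0,1,3,5}:4  {1,3,4,5}:6  {2,3,4,5}:4
  start at 0(m): 10
  start at 2(j): 10
sum over floor = 20

20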